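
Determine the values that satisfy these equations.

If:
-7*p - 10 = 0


Then:
p = -10/7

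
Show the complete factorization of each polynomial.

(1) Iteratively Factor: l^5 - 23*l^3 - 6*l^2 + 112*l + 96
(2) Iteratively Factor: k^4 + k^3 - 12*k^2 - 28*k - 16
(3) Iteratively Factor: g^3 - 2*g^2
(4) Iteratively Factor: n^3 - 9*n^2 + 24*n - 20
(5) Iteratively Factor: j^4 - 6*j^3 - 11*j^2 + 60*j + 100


(1) = (l + 2)*(l^4 - 2*l^3 - 19*l^2 + 32*l + 48) = (l + 1)*(l + 2)*(l^3 - 3*l^2 - 16*l + 48) = (l - 4)*(l + 1)*(l + 2)*(l^2 + l - 12) = (l - 4)*(l - 3)*(l + 1)*(l + 2)*(l + 4)
(2) = (k + 2)*(k^3 - k^2 - 10*k - 8) = (k - 4)*(k + 2)*(k^2 + 3*k + 2) = (k - 4)*(k + 2)^2*(k + 1)
(3) = (g)*(g^2 - 2*g) = g*(g - 2)*(g)
(4) = (n - 2)*(n^2 - 7*n + 10) = (n - 2)^2*(n - 5)
(5) = (j + 2)*(j^3 - 8*j^2 + 5*j + 50) = (j + 2)^2*(j^2 - 10*j + 25) = (j - 5)*(j + 2)^2*(j - 5)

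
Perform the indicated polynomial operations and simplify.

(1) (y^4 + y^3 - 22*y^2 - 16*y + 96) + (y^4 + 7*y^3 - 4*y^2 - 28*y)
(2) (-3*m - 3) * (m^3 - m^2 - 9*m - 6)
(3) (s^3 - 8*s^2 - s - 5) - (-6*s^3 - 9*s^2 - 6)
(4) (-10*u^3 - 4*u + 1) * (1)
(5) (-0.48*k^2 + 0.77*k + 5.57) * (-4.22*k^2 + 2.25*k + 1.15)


(1) = 2*y^4 + 8*y^3 - 26*y^2 - 44*y + 96
(2) = -3*m^4 + 30*m^2 + 45*m + 18
(3) = 7*s^3 + s^2 - s + 1
(4) = -10*u^3 - 4*u + 1
(5) = 2.0256*k^4 - 4.3294*k^3 - 22.3249*k^2 + 13.418*k + 6.4055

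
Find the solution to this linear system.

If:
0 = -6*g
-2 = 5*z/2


Then:
g = 0
z = -4/5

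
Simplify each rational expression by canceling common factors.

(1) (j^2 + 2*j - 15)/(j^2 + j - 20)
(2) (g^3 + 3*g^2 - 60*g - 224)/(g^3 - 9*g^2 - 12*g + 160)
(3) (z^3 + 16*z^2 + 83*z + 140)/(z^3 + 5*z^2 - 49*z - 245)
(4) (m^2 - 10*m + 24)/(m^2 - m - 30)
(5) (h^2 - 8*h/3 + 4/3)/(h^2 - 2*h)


(1) = (j - 3)/(j - 4)
(2) = (g + 7)/(g - 5)
(3) = (z + 4)/(z - 7)
(4) = (m - 4)/(m + 5)
(5) = (3*h - 2)/(3*h)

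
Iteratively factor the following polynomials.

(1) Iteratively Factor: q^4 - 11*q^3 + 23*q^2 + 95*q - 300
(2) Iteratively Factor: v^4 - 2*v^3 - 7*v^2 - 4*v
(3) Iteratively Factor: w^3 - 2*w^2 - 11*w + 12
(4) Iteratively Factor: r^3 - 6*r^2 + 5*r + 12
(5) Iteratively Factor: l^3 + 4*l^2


(1) = (q - 4)*(q^3 - 7*q^2 - 5*q + 75) = (q - 4)*(q + 3)*(q^2 - 10*q + 25) = (q - 5)*(q - 4)*(q + 3)*(q - 5)
(2) = (v - 4)*(v^3 + 2*v^2 + v) = (v - 4)*(v + 1)*(v^2 + v) = (v - 4)*(v + 1)^2*(v)
(3) = (w - 4)*(w^2 + 2*w - 3) = (w - 4)*(w + 3)*(w - 1)
(4) = (r - 4)*(r^2 - 2*r - 3) = (r - 4)*(r - 3)*(r + 1)
(5) = (l)*(l^2 + 4*l) = l*(l + 4)*(l)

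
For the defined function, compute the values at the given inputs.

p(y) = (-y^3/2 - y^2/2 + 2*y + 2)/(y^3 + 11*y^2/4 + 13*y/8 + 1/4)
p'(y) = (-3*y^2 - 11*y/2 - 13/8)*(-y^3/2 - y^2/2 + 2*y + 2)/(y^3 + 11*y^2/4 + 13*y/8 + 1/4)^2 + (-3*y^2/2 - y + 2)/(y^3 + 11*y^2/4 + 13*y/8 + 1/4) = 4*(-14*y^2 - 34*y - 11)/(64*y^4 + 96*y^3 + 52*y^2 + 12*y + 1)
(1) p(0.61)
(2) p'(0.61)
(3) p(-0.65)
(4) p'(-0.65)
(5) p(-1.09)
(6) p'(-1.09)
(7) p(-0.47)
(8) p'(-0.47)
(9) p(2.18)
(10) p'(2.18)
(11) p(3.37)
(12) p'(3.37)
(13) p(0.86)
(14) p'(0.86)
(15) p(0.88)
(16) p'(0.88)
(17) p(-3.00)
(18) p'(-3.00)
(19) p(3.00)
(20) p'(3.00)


(1) = 1.17
(2) = -2.53
(3) = 7.73
(4) = 90.02
(5) = -0.28
(6) = 2.40
(7) = -99.17
(8) = 2708.05
(9) = -0.04
(10) = -0.22
(11) = -0.21
(12) = -0.09
(13) = 0.70
(14) = -1.39
(15) = 0.68
(16) = -1.33
(17) = -0.73
(18) = -0.05
(19) = -0.18
(20) = -0.12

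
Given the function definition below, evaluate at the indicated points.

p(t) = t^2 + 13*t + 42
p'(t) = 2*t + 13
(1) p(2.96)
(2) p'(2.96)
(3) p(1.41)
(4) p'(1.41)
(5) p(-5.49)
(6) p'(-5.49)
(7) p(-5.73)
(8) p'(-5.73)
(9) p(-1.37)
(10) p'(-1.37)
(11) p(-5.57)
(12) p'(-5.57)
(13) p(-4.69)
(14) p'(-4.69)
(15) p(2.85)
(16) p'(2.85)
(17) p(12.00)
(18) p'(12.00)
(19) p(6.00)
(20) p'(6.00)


(1) = 89.24
(2) = 18.92
(3) = 62.32
(4) = 15.82
(5) = 0.77
(6) = 2.02
(7) = 0.34
(8) = 1.54
(9) = 26.07
(10) = 10.26
(11) = 0.61
(12) = 1.86
(13) = 3.03
(14) = 3.62
(15) = 87.17
(16) = 18.70
(17) = 342.00
(18) = 37.00
(19) = 156.00
(20) = 25.00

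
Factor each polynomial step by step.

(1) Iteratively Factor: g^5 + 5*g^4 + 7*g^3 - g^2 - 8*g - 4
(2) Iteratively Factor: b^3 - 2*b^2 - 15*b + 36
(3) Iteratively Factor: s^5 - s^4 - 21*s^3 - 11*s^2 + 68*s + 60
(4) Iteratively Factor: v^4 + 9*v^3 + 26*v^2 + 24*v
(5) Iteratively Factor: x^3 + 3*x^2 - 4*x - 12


(1) = (g + 2)*(g^4 + 3*g^3 + g^2 - 3*g - 2) = (g + 1)*(g + 2)*(g^3 + 2*g^2 - g - 2) = (g + 1)^2*(g + 2)*(g^2 + g - 2) = (g - 1)*(g + 1)^2*(g + 2)*(g + 2)
(2) = (b + 4)*(b^2 - 6*b + 9) = (b - 3)*(b + 4)*(b - 3)
(3) = (s + 2)*(s^4 - 3*s^3 - 15*s^2 + 19*s + 30) = (s - 2)*(s + 2)*(s^3 - s^2 - 17*s - 15) = (s - 2)*(s + 1)*(s + 2)*(s^2 - 2*s - 15) = (s - 2)*(s + 1)*(s + 2)*(s + 3)*(s - 5)
(4) = (v + 2)*(v^3 + 7*v^2 + 12*v) = (v + 2)*(v + 3)*(v^2 + 4*v) = (v + 2)*(v + 3)*(v + 4)*(v)
(5) = (x + 2)*(x^2 + x - 6) = (x - 2)*(x + 2)*(x + 3)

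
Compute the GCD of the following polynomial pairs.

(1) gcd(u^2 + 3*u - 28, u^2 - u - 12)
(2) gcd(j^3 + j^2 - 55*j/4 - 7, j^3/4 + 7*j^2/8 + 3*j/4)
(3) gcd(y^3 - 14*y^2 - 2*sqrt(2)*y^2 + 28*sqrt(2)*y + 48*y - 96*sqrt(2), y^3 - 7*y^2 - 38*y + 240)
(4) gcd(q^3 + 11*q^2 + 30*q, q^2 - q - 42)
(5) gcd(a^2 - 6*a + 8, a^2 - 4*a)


(1) = gcd((u - 4)*(u + 7), (u - 4)*(u + 3)) = u - 4
(2) = 1
(3) = y - 8
(4) = q + 6
(5) = a - 4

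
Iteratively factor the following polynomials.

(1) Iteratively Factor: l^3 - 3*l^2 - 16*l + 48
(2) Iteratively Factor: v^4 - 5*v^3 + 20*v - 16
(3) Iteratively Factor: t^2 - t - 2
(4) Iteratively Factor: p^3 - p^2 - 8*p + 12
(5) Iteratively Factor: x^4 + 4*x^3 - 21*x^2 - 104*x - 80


(1) = (l + 4)*(l^2 - 7*l + 12) = (l - 4)*(l + 4)*(l - 3)
(2) = (v - 4)*(v^3 - v^2 - 4*v + 4) = (v - 4)*(v + 2)*(v^2 - 3*v + 2) = (v - 4)*(v - 1)*(v + 2)*(v - 2)
(3) = (t + 1)*(t - 2)
(4) = (p - 2)*(p^2 + p - 6) = (p - 2)*(p + 3)*(p - 2)
(5) = (x + 4)*(x^3 - 21*x - 20) = (x + 4)^2*(x^2 - 4*x - 5) = (x - 5)*(x + 4)^2*(x + 1)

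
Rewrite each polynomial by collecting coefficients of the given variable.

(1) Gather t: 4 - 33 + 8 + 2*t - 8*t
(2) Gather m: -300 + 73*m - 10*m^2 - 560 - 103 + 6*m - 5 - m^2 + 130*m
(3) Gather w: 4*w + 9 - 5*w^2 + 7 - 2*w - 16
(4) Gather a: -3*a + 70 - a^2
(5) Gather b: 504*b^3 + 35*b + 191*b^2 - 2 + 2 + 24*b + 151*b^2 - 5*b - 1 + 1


(1) = -6*t - 21
(2) = -11*m^2 + 209*m - 968
(3) = -5*w^2 + 2*w
(4) = -a^2 - 3*a + 70
(5) = 504*b^3 + 342*b^2 + 54*b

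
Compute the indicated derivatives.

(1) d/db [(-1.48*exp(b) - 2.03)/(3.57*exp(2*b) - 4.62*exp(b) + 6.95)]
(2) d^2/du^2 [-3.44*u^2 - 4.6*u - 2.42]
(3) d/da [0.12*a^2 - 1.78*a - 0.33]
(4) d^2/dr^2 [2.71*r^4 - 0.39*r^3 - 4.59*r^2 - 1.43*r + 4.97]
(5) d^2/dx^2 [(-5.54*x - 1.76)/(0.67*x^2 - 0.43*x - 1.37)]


(1) = (5.2836*exp(2*b) + 14.4942*exp(b) - 19.6646)*exp(b)/(12.7449*exp(4*b) - 32.9868*exp(3*b) + 70.9674*exp(2*b) - 64.218*exp(b) + 48.3025)
(2) = -6.88000000000000
(3) = 0.24*a - 1.78
(4) = 32.52*r^2 - 2.34*r - 9.18
(5) = ((1.34*x - 0.43)*(2.68*x - 0.86)*(5.54*x + 1.76) + (22.2708*x - 2.406)*(-0.67*x^2 + 0.43*x + 1.37))/(-0.67*x^2 + 0.43*x + 1.37)^3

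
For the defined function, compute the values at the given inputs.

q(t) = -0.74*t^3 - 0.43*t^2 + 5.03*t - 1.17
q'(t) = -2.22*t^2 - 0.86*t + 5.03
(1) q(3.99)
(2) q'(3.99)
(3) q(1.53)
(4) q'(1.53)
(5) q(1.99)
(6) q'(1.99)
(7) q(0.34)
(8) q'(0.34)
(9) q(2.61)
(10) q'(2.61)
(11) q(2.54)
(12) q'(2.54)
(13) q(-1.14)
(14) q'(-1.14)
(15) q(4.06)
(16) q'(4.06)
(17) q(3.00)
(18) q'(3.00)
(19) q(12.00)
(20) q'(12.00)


(1) = -34.95
(2) = -33.74
(3) = 2.87
(4) = -1.48
(5) = 1.31
(6) = -5.47
(7) = 0.46
(8) = 4.48
(9) = -4.13
(10) = -12.34
(11) = -3.29
(12) = -11.48
(13) = -6.37
(14) = 3.13
(15) = -37.36
(16) = -35.06
(17) = -9.93
(18) = -17.53
(19) = -1281.45
(20) = -324.97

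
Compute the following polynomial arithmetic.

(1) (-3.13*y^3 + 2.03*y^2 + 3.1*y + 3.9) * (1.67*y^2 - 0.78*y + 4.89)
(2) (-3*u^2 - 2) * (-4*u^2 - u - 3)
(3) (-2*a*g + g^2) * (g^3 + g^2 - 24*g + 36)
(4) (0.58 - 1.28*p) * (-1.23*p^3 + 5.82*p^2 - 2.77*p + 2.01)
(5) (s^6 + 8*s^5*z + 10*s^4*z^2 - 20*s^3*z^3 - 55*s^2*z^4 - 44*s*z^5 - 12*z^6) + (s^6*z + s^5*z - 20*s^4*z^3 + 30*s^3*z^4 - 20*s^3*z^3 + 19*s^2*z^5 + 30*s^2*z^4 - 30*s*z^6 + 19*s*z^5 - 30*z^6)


(1) = -5.2271*y^5 + 5.8315*y^4 - 11.7121*y^3 + 14.0217*y^2 + 12.117*y + 19.071
(2) = 12*u^4 + 3*u^3 + 17*u^2 + 2*u + 6
(3) = -2*a*g^4 - 2*a*g^3 + 48*a*g^2 - 72*a*g + g^5 + g^4 - 24*g^3 + 36*g^2
(4) = 1.5744*p^4 - 8.163*p^3 + 6.9212*p^2 - 4.1794*p + 1.1658
(5) = s^6*z + s^6 + 9*s^5*z - 20*s^4*z^3 + 10*s^4*z^2 + 30*s^3*z^4 - 40*s^3*z^3 + 19*s^2*z^5 - 25*s^2*z^4 - 30*s*z^6 - 25*s*z^5 - 42*z^6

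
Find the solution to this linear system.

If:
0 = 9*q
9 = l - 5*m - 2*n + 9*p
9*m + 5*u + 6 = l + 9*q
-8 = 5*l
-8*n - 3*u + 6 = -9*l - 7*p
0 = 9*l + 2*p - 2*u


Then:
l = -8/5
m = 1577/970
n = 1468/485
p = 2671/970
q = 0
u = -4313/970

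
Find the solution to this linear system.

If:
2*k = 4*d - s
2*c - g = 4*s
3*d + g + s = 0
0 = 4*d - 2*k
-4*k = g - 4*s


Then:
c = 0
d = 0
g = 0
k = 0
s = 0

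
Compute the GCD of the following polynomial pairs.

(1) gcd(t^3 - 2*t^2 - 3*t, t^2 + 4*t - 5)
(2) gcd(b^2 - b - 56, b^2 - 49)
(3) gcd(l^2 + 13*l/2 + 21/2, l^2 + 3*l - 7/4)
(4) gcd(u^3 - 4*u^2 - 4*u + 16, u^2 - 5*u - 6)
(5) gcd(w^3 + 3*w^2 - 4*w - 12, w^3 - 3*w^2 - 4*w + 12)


(1) = 1
(2) = b + 7
(3) = l + 7/2
(4) = 1
(5) = gcd((w - 2)*(w + 2)*(w + 3), (w - 3)*(w - 2)*(w + 2)) = w^2 - 4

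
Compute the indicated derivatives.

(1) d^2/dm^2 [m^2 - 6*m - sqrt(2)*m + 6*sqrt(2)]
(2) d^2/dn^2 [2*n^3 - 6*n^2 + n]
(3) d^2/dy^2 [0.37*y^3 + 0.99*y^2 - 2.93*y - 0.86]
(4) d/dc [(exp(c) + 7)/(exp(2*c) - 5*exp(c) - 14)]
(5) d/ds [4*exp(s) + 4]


(1) = 2
(2) = 12*n - 12
(3) = 2.22*y + 1.98
(4) = (-(exp(c) + 7)*(2*exp(c) - 5) + exp(2*c) - 5*exp(c) - 14)*exp(c)/(-exp(2*c) + 5*exp(c) + 14)^2
(5) = 4*exp(s)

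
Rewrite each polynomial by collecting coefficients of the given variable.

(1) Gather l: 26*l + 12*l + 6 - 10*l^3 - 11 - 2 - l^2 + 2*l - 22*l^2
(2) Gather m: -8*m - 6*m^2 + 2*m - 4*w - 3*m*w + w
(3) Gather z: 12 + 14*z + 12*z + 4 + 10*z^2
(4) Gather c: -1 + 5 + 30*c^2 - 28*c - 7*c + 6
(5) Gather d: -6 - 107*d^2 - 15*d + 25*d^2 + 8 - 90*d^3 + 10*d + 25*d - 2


(1) = -10*l^3 - 23*l^2 + 40*l - 7
(2) = -6*m^2 + m*(-3*w - 6) - 3*w
(3) = 10*z^2 + 26*z + 16
(4) = 30*c^2 - 35*c + 10
(5) = -90*d^3 - 82*d^2 + 20*d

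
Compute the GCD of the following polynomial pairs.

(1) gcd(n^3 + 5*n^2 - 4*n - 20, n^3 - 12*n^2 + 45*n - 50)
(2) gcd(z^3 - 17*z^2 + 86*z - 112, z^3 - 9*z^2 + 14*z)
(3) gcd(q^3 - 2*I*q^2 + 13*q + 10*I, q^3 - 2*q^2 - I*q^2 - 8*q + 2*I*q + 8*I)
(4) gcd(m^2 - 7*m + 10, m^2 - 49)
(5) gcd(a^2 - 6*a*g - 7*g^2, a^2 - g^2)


(1) = n - 2
(2) = gcd((z - 8)*(z - 7)*(z - 2), z*(z - 7)*(z - 2)) = z^2 - 9*z + 14
(3) = gcd((q - 5*I)*(q + I)*(q + 2*I), (q - 4)*(q + 2)*(q - I)) = 1
(4) = 1
(5) = a + g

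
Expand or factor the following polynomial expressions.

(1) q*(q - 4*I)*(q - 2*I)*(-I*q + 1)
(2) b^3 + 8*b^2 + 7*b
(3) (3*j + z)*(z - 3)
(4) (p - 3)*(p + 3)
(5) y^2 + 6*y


(1) = -I*q^4 - 5*q^3 + 2*I*q^2 - 8*q
(2) = b*(b + 1)*(b + 7)
(3) = 3*j*z - 9*j + z^2 - 3*z
(4) = p^2 - 9
(5) = y*(y + 6)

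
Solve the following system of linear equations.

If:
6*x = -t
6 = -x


Then:
t = 36
x = -6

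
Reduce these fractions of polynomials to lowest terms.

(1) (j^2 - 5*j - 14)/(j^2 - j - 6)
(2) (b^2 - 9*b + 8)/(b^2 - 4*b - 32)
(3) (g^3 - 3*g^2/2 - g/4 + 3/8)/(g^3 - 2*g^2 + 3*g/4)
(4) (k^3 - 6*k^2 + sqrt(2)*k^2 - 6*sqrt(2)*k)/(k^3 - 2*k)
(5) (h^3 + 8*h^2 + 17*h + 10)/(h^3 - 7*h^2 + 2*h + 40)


(1) = (j - 7)/(j - 3)
(2) = (b - 1)/(b + 4)
(3) = (2*g + 1)/(2*g)
(4) = (k - 6)/(k - sqrt(2))
(5) = (h^2 + 6*h + 5)/(h^2 - 9*h + 20)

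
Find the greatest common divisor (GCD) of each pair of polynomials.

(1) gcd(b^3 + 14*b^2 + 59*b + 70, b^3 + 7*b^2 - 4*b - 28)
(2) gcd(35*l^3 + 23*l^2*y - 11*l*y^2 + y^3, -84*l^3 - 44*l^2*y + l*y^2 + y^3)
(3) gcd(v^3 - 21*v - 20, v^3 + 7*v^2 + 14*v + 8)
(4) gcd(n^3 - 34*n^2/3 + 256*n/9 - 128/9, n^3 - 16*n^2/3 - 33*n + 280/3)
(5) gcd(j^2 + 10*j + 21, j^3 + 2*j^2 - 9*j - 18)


(1) = b^2 + 9*b + 14
(2) = -7*l + y
(3) = v^2 + 5*v + 4
(4) = gcd((n - 8)*(n - 8/3)*(n - 2/3), (n - 8)*(n - 7/3)*(n + 5)) = n - 8
(5) = gcd((j + 3)*(j + 7), (j - 3)*(j + 2)*(j + 3)) = j + 3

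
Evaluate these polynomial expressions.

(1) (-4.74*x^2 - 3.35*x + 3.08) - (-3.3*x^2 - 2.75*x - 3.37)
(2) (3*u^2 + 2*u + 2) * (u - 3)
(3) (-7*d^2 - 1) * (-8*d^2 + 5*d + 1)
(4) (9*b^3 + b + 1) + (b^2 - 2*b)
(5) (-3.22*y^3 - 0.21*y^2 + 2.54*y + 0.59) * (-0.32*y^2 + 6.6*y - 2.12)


(1) = -1.44*x^2 - 0.6*x + 6.45
(2) = 3*u^3 - 7*u^2 - 4*u - 6
(3) = 56*d^4 - 35*d^3 + d^2 - 5*d - 1
(4) = 9*b^3 + b^2 - b + 1
(5) = 1.0304*y^5 - 21.1848*y^4 + 4.6276*y^3 + 17.0204*y^2 - 1.4908*y - 1.2508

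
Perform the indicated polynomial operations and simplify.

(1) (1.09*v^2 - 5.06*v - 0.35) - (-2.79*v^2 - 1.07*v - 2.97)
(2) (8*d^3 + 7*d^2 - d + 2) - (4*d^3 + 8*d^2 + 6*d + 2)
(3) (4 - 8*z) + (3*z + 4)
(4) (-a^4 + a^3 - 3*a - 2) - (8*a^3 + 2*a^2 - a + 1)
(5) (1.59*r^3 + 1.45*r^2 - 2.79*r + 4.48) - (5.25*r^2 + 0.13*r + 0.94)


(1) = 3.88*v^2 - 3.99*v + 2.62
(2) = 4*d^3 - d^2 - 7*d
(3) = 8 - 5*z
(4) = -a^4 - 7*a^3 - 2*a^2 - 2*a - 3
(5) = 1.59*r^3 - 3.8*r^2 - 2.92*r + 3.54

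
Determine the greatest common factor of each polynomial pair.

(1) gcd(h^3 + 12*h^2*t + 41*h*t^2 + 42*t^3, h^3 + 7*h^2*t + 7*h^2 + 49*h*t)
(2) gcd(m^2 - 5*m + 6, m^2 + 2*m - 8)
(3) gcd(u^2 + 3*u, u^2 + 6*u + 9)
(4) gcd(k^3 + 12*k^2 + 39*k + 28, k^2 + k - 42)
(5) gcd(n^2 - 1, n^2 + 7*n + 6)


(1) = h + 7*t
(2) = m - 2
(3) = u + 3
(4) = gcd((k + 1)*(k + 4)*(k + 7), (k - 6)*(k + 7)) = k + 7
(5) = n + 1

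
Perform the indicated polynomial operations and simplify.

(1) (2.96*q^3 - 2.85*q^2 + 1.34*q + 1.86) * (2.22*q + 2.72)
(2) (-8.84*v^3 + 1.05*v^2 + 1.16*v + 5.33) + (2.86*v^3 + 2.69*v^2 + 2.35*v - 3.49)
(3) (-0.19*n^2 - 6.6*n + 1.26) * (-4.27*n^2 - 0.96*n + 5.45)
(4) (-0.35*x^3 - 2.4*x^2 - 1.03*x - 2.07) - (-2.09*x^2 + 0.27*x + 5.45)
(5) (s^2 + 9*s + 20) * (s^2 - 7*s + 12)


(1) = 6.5712*q^4 + 1.7242*q^3 - 4.7772*q^2 + 7.774*q + 5.0592
(2) = -5.98*v^3 + 3.74*v^2 + 3.51*v + 1.84
(3) = 0.8113*n^4 + 28.3644*n^3 - 0.0797*n^2 - 37.1796*n + 6.867
(4) = -0.35*x^3 - 0.31*x^2 - 1.3*x - 7.52
(5) = s^4 + 2*s^3 - 31*s^2 - 32*s + 240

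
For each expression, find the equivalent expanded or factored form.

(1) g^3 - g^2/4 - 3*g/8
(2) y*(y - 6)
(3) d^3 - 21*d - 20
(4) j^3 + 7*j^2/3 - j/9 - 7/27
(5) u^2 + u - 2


(1) = g*(g - 3/4)*(g + 1/2)
(2) = y^2 - 6*y
(3) = (d - 5)*(d + 1)*(d + 4)
(4) = (j - 1/3)*(j + 1/3)*(j + 7/3)
(5) = (u - 1)*(u + 2)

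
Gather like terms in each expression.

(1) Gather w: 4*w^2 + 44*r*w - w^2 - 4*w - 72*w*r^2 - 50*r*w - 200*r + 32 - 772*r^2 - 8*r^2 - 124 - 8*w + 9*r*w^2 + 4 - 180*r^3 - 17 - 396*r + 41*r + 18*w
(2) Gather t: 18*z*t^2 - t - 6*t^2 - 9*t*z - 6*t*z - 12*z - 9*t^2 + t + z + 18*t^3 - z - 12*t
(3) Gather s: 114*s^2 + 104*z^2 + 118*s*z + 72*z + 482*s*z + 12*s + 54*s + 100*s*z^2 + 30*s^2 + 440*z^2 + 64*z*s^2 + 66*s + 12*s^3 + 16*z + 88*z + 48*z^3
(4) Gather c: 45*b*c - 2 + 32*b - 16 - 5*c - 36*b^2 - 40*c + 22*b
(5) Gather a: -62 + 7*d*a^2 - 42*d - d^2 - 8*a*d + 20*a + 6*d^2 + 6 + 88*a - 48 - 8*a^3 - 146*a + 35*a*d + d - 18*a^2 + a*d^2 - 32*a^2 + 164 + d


(1) = -180*r^3 - 780*r^2 - 555*r + w^2*(9*r + 3) + w*(-72*r^2 - 6*r + 6) - 105
(2) = 18*t^3 + t^2*(18*z - 15) + t*(-15*z - 12) - 12*z
(3) = 12*s^3 + s^2*(64*z + 144) + s*(100*z^2 + 600*z + 132) + 48*z^3 + 544*z^2 + 176*z
(4) = -36*b^2 + 54*b + c*(45*b - 45) - 18
(5) = -8*a^3 + a^2*(7*d - 50) + a*(d^2 + 27*d - 38) + 5*d^2 - 40*d + 60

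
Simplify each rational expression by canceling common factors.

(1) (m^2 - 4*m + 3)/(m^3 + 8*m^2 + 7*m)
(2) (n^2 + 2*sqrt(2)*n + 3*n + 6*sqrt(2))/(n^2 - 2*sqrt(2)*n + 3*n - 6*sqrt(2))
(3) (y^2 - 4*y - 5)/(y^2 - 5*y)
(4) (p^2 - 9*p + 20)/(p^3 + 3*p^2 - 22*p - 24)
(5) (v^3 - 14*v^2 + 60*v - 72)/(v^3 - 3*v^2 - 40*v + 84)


(1) = (m^2 - 4*m + 3)/(m^3 + 8*m^2 + 7*m)
(2) = (n + 2*sqrt(2))/(n - 2*sqrt(2))
(3) = (y + 1)/y
(4) = (p - 5)/(p^2 + 7*p + 6)
(5) = (v^2 - 12*v + 36)/(v^2 - v - 42)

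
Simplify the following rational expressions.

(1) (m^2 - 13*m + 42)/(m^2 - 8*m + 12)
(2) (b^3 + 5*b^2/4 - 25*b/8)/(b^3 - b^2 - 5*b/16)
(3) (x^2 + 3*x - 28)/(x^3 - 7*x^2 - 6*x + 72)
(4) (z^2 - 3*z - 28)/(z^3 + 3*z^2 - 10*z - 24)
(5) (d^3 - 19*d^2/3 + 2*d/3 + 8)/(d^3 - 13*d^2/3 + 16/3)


(1) = (m - 7)/(m - 2)
(2) = (4*b + 10)/(4*b + 1)
(3) = (x + 7)/(x^2 - 3*x - 18)
(4) = (z - 7)/(z^2 - z - 6)
(5) = (d - 6)/(d - 4)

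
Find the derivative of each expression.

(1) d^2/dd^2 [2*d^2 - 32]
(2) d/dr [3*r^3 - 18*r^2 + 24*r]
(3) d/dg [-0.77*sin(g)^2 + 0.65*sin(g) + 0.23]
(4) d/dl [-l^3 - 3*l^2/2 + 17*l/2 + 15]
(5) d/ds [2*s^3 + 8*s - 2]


(1) = 4
(2) = 9*r^2 - 36*r + 24
(3) = (0.65 - 1.54*sin(g))*cos(g)
(4) = -3*l^2 - 3*l + 17/2
(5) = 6*s^2 + 8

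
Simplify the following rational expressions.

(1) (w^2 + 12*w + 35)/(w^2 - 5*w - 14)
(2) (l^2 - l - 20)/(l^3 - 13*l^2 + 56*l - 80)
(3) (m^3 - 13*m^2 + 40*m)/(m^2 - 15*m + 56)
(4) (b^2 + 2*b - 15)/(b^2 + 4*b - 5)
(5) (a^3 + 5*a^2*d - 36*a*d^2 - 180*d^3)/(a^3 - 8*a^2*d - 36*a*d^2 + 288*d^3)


(1) = (w^2 + 12*w + 35)/(w^2 - 5*w - 14)
(2) = (l + 4)/(l^2 - 8*l + 16)
(3) = (m^2 - 5*m)/(m - 7)
(4) = (b - 3)/(b - 1)
(5) = (a + 5*d)/(a - 8*d)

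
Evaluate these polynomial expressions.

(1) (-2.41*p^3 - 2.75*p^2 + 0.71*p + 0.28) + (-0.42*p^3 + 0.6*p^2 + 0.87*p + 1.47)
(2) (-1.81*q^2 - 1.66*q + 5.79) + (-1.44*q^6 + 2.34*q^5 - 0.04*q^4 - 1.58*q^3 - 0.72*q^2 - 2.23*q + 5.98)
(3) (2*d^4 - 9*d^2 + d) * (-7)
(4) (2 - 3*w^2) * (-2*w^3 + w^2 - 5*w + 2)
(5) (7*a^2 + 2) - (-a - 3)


(1) = -2.83*p^3 - 2.15*p^2 + 1.58*p + 1.75
(2) = -1.44*q^6 + 2.34*q^5 - 0.04*q^4 - 1.58*q^3 - 2.53*q^2 - 3.89*q + 11.77
(3) = -14*d^4 + 63*d^2 - 7*d
(4) = 6*w^5 - 3*w^4 + 11*w^3 - 4*w^2 - 10*w + 4
(5) = 7*a^2 + a + 5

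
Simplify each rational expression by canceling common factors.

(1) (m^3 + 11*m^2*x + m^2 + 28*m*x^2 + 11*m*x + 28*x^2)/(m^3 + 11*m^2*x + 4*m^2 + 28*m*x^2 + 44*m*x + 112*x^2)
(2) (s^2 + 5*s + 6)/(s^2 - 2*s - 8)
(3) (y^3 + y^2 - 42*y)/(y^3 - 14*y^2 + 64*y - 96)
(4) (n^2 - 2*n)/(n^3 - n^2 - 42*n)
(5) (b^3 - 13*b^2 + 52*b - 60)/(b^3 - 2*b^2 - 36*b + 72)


(1) = (m + 1)/(m + 4)
(2) = (s + 3)/(s - 4)
(3) = (y^2 + 7*y)/(y^2 - 8*y + 16)
(4) = (n - 2)/(n^2 - n - 42)
(5) = (b - 5)/(b + 6)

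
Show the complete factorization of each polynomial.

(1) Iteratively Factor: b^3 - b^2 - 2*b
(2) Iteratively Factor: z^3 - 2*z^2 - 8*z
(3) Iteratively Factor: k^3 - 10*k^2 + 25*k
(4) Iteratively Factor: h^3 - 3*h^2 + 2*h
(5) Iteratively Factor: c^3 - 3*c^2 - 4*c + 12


(1) = (b)*(b^2 - b - 2) = b*(b + 1)*(b - 2)
(2) = (z)*(z^2 - 2*z - 8) = z*(z + 2)*(z - 4)
(3) = (k)*(k^2 - 10*k + 25) = k*(k - 5)*(k - 5)
(4) = (h - 1)*(h^2 - 2*h) = h*(h - 1)*(h - 2)
(5) = (c + 2)*(c^2 - 5*c + 6) = (c - 3)*(c + 2)*(c - 2)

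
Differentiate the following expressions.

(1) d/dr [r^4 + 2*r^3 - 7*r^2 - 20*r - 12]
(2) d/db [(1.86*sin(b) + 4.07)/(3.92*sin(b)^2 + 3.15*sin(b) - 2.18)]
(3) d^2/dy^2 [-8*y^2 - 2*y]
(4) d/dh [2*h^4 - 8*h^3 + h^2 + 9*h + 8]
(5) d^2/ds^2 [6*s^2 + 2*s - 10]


(1) = 4*r^3 + 6*r^2 - 14*r - 20
(2) = (-31.9088*sin(b) + 3.6456*cos(2*b) - 20.5209)*cos(b)/(3.92*sin(b)^2 + 3.15*sin(b) - 2.18)^2
(3) = -16
(4) = 8*h^3 - 24*h^2 + 2*h + 9
(5) = 12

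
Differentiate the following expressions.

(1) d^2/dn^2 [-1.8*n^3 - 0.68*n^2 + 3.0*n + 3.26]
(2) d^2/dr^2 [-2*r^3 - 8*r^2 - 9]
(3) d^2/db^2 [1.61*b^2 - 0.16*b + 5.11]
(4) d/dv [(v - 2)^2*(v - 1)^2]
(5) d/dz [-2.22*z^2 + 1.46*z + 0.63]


(1) = -10.8*n - 1.36
(2) = -12*r - 16
(3) = 3.22000000000000
(4) = 2*(v - 2)*(v - 1)*(2*v - 3)
(5) = 1.46 - 4.44*z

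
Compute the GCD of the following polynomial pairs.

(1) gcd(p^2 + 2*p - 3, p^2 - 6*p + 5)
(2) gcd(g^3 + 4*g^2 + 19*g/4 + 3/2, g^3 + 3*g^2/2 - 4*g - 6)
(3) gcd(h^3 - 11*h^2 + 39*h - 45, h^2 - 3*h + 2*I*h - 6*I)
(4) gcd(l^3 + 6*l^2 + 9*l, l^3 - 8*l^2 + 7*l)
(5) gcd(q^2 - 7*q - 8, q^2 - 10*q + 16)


(1) = p - 1
(2) = gcd((g + 1/2)*(g + 3/2)*(g + 2), (g - 2)*(g + 3/2)*(g + 2)) = g^2 + 7*g/2 + 3
(3) = h - 3
(4) = gcd(l*(l + 3)^2, l*(l - 7)*(l - 1)) = l
(5) = gcd((q - 8)*(q + 1), (q - 8)*(q - 2)) = q - 8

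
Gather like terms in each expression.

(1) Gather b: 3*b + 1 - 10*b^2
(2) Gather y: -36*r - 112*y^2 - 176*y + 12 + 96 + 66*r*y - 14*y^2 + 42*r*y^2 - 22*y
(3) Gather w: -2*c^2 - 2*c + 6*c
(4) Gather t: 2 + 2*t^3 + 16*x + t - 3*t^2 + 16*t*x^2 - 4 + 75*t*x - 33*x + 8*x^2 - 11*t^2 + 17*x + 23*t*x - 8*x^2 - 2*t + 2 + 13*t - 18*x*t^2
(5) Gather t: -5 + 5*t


(1) = -10*b^2 + 3*b + 1
(2) = -36*r + y^2*(42*r - 126) + y*(66*r - 198) + 108
(3) = -2*c^2 + 4*c
(4) = 2*t^3 + t^2*(-18*x - 14) + t*(16*x^2 + 98*x + 12)
(5) = 5*t - 5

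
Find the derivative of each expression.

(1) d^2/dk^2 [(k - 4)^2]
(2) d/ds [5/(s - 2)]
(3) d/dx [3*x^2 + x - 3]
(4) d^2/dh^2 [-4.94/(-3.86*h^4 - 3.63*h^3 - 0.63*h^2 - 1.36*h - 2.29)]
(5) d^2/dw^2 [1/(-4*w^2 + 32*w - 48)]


(1) = 2
(2) = -5/(s - 2)^2
(3) = 6*x + 1
(4) = (-(228.8208*h^2 + 107.5932*h + 6.2244)*(3.86*h^4 + 3.63*h^3 + 0.63*h^2 + 1.36*h + 2.29) + 4.94*(15.44*h^3 + 10.89*h^2 + 1.26*h + 1.36)*(30.88*h^3 + 21.78*h^2 + 2.52*h + 2.72))/(3.86*h^4 + 3.63*h^3 + 0.63*h^2 + 1.36*h + 2.29)^3
(5) = (w^2 - 8*w - 4*(w - 4)^2 + 12)/(2*(w^2 - 8*w + 12)^3)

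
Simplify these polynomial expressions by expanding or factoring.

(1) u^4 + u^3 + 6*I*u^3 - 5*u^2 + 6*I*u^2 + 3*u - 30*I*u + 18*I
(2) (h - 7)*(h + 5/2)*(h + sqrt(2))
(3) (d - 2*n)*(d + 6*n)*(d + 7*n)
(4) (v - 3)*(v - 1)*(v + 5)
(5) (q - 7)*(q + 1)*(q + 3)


(1) = (u - 1)^2*(u + 3)*(u + 6*I)
(2) = h^3 - 9*h^2/2 + sqrt(2)*h^2 - 35*h/2 - 9*sqrt(2)*h/2 - 35*sqrt(2)/2
(3) = d^3 + 11*d^2*n + 16*d*n^2 - 84*n^3
(4) = v^3 + v^2 - 17*v + 15
(5) = q^3 - 3*q^2 - 25*q - 21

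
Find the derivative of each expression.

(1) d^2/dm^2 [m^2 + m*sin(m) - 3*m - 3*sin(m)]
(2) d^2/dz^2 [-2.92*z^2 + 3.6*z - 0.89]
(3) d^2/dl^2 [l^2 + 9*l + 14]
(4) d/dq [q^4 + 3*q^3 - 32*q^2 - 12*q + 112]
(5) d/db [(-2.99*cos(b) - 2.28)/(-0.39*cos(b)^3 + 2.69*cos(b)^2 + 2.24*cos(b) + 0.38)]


(1) = -m*sin(m) + 3*sin(m) + 2*cos(m) + 2
(2) = -5.84000000000000
(3) = 2
(4) = 4*q^3 + 9*q^2 - 64*q - 12
(5) = (2.3322*cos(b)^3 - 5.3755*cos(b)^2 - 12.2664*cos(b) - 3.971)*sin(b)/(0.1521*cos(b)^6 - 2.0982*cos(b)^5 + 5.4889*cos(b)^4 + 11.7548*cos(b)^3 + 7.062*cos(b)^2 + 1.7024*cos(b) + 0.1444)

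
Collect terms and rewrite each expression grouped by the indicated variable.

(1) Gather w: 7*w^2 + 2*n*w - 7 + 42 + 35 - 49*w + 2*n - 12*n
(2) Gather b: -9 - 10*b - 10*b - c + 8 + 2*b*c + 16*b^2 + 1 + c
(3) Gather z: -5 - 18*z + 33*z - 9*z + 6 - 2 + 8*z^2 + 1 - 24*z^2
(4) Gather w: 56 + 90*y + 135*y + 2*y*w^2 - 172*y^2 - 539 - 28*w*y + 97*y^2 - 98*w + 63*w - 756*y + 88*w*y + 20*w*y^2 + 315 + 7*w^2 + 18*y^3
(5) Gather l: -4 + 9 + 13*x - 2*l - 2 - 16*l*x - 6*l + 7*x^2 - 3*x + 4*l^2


(1) = -10*n + 7*w^2 + w*(2*n - 49) + 70
(2) = 16*b^2 + b*(2*c - 20)
(3) = -16*z^2 + 6*z
(4) = w^2*(2*y + 7) + w*(20*y^2 + 60*y - 35) + 18*y^3 - 75*y^2 - 531*y - 168
(5) = 4*l^2 + l*(-16*x - 8) + 7*x^2 + 10*x + 3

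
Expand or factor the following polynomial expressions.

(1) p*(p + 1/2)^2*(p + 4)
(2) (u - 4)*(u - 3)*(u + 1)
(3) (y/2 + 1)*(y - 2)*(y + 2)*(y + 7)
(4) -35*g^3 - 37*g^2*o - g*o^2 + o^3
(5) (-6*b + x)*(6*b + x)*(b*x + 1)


(1) = p^4 + 5*p^3 + 17*p^2/4 + p
(2) = u^3 - 6*u^2 + 5*u + 12
(3) = y^4/2 + 9*y^3/2 + 5*y^2 - 18*y - 28
(4) = (-7*g + o)*(g + o)*(5*g + o)
(5) = -36*b^3*x - 36*b^2 + b*x^3 + x^2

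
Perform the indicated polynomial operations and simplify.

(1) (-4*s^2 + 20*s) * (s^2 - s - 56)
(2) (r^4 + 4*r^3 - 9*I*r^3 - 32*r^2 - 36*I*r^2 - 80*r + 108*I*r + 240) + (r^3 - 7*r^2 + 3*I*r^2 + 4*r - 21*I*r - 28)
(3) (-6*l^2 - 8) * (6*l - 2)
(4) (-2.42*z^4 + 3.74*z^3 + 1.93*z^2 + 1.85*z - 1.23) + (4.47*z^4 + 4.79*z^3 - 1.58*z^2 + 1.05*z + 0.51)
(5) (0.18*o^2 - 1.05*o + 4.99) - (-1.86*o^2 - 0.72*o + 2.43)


(1) = -4*s^4 + 24*s^3 + 204*s^2 - 1120*s
(2) = r^4 + 5*r^3 - 9*I*r^3 - 39*r^2 - 33*I*r^2 - 76*r + 87*I*r + 212
(3) = -36*l^3 + 12*l^2 - 48*l + 16
(4) = 2.05*z^4 + 8.53*z^3 + 0.35*z^2 + 2.9*z - 0.72
(5) = 2.04*o^2 - 0.33*o + 2.56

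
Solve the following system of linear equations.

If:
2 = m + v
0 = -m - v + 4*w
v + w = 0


Then:
m = 5/2
v = -1/2
w = 1/2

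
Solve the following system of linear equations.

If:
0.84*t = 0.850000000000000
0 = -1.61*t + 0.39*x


Then:
t = 1.01
x = 4.18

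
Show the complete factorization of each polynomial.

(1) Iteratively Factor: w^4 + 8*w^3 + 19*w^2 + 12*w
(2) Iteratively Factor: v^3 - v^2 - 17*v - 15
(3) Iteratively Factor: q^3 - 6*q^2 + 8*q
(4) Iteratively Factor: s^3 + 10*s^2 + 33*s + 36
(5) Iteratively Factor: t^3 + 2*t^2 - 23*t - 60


(1) = (w + 1)*(w^3 + 7*w^2 + 12*w) = (w + 1)*(w + 4)*(w^2 + 3*w) = (w + 1)*(w + 3)*(w + 4)*(w)
(2) = (v + 3)*(v^2 - 4*v - 5) = (v + 1)*(v + 3)*(v - 5)
(3) = (q - 2)*(q^2 - 4*q) = q*(q - 2)*(q - 4)
(4) = (s + 3)*(s^2 + 7*s + 12) = (s + 3)*(s + 4)*(s + 3)
(5) = (t + 4)*(t^2 - 2*t - 15) = (t + 3)*(t + 4)*(t - 5)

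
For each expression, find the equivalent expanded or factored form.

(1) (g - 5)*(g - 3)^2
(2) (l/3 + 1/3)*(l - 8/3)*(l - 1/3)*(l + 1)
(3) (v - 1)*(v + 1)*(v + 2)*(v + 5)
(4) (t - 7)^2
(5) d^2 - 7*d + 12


(1) = g^3 - 11*g^2 + 39*g - 45
(2) = l^4/3 - l^3/3 - 37*l^2/27 - 11*l/27 + 8/27
(3) = v^4 + 7*v^3 + 9*v^2 - 7*v - 10
(4) = t^2 - 14*t + 49
(5) = (d - 4)*(d - 3)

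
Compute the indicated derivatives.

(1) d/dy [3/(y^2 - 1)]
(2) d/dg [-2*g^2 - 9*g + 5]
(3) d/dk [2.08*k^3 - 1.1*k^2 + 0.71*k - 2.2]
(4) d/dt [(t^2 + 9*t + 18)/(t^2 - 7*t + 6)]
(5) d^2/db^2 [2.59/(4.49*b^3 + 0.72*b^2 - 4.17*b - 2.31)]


(1) = -6*y/(y^2 - 1)^2
(2) = -4*g - 9
(3) = 6.24*k^2 - 2.2*k + 0.71
(4) = 4*(-4*t^2 - 6*t + 45)/(t^4 - 14*t^3 + 61*t^2 - 84*t + 36)
(5) = (-(69.7746*b + 3.7296)*(4.49*b^3 + 0.72*b^2 - 4.17*b - 2.31) + 2.59*(13.47*b^2 + 1.44*b - 4.17)*(26.94*b^2 + 2.88*b - 8.34))/(4.49*b^3 + 0.72*b^2 - 4.17*b - 2.31)^3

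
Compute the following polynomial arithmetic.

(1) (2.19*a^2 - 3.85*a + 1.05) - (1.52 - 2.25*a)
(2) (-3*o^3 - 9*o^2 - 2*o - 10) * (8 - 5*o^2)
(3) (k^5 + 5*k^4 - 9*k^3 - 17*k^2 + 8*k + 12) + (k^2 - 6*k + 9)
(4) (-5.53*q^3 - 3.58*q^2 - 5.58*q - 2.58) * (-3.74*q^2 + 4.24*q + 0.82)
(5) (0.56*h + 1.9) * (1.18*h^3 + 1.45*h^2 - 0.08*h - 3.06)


(1) = 2.19*a^2 - 1.6*a - 0.47
(2) = 15*o^5 + 45*o^4 - 14*o^3 - 22*o^2 - 16*o - 80
(3) = k^5 + 5*k^4 - 9*k^3 - 16*k^2 + 2*k + 21
(4) = 20.6822*q^5 - 10.058*q^4 + 1.1554*q^3 - 16.9456*q^2 - 15.5148*q - 2.1156
(5) = 0.6608*h^4 + 3.054*h^3 + 2.7102*h^2 - 1.8656*h - 5.814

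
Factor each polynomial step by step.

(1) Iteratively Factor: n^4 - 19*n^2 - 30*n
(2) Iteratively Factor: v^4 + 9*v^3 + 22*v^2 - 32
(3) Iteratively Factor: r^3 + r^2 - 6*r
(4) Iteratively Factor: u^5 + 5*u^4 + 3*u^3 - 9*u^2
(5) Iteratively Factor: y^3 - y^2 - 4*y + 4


(1) = (n)*(n^3 - 19*n - 30) = n*(n + 3)*(n^2 - 3*n - 10) = n*(n - 5)*(n + 3)*(n + 2)
(2) = (v + 2)*(v^3 + 7*v^2 + 8*v - 16) = (v + 2)*(v + 4)*(v^2 + 3*v - 4) = (v + 2)*(v + 4)^2*(v - 1)
(3) = (r)*(r^2 + r - 6) = r*(r + 3)*(r - 2)
(4) = (u - 1)*(u^4 + 6*u^3 + 9*u^2) = (u - 1)*(u + 3)*(u^3 + 3*u^2) = u*(u - 1)*(u + 3)*(u^2 + 3*u) = u*(u - 1)*(u + 3)^2*(u)
(5) = (y - 1)*(y^2 - 4) = (y - 1)*(y + 2)*(y - 2)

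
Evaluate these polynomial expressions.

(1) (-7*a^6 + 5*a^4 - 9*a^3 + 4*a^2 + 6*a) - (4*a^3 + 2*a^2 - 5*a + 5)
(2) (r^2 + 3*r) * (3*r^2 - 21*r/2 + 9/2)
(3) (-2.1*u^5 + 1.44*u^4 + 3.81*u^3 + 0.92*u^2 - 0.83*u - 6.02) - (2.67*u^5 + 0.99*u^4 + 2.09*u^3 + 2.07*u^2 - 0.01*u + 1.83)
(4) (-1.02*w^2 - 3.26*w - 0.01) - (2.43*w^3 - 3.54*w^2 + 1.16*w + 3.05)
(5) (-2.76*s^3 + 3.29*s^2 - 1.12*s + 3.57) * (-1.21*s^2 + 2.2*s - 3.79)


(1) = -7*a^6 + 5*a^4 - 13*a^3 + 2*a^2 + 11*a - 5
(2) = 3*r^4 - 3*r^3/2 - 27*r^2 + 27*r/2
(3) = -4.77*u^5 + 0.45*u^4 + 1.72*u^3 - 1.15*u^2 - 0.82*u - 7.85
(4) = -2.43*w^3 + 2.52*w^2 - 4.42*w - 3.06
(5) = 3.3396*s^5 - 10.0529*s^4 + 19.0536*s^3 - 19.2528*s^2 + 12.0988*s - 13.5303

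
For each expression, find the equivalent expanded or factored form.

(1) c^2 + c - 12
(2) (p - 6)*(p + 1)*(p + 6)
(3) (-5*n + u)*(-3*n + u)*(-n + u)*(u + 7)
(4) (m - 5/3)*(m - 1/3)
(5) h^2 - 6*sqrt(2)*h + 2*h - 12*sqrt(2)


(1) = (c - 3)*(c + 4)
(2) = p^3 + p^2 - 36*p - 36
(3) = -15*n^3*u - 105*n^3 + 23*n^2*u^2 + 161*n^2*u - 9*n*u^3 - 63*n*u^2 + u^4 + 7*u^3
(4) = m^2 - 2*m + 5/9
(5) = (h + 2)*(h - 6*sqrt(2))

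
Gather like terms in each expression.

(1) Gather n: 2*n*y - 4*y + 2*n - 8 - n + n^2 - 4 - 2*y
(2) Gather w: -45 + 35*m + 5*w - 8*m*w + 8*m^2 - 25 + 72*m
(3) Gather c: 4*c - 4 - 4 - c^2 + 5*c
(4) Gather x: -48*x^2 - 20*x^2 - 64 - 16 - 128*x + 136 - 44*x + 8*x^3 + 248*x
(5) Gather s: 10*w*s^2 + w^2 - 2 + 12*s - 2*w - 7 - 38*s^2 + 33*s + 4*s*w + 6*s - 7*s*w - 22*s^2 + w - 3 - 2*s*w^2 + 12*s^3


(1) = n^2 + n*(2*y + 1) - 6*y - 12
(2) = 8*m^2 + 107*m + w*(5 - 8*m) - 70
(3) = -c^2 + 9*c - 8
(4) = 8*x^3 - 68*x^2 + 76*x + 56
(5) = 12*s^3 + s^2*(10*w - 60) + s*(-2*w^2 - 3*w + 51) + w^2 - w - 12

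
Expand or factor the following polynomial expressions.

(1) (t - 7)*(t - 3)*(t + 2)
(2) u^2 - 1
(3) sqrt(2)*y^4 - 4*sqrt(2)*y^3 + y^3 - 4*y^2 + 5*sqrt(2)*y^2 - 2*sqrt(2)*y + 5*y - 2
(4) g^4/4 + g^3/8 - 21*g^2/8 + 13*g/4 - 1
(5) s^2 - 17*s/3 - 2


(1) = t^3 - 8*t^2 + t + 42
(2) = (u - 1)*(u + 1)
(3) = (y - 2)*(y - 1)^2*(sqrt(2)*y + 1)
(4) = (g/4 + 1)*(g - 2)*(g - 1)*(g - 1/2)
(5) = (s - 6)*(s + 1/3)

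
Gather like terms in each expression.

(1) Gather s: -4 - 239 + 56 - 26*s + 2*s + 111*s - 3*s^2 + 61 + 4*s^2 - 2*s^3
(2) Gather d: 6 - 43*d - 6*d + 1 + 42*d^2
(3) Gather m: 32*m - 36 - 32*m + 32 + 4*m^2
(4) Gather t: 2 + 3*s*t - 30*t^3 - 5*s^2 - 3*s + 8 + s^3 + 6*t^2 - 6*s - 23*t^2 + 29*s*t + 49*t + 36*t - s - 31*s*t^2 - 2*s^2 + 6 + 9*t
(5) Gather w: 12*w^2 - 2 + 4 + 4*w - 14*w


(1) = -2*s^3 + s^2 + 87*s - 126
(2) = 42*d^2 - 49*d + 7
(3) = 4*m^2 - 4
(4) = s^3 - 7*s^2 - 10*s - 30*t^3 + t^2*(-31*s - 17) + t*(32*s + 94) + 16
(5) = 12*w^2 - 10*w + 2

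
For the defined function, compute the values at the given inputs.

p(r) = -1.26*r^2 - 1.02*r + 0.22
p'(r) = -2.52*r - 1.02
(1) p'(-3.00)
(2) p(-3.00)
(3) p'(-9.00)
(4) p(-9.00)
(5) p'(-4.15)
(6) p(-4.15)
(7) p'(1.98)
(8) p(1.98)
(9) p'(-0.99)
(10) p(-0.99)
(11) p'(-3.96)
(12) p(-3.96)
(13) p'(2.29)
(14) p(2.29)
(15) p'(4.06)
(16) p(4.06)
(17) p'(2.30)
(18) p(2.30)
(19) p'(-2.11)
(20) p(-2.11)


(1) = 6.54
(2) = -8.06
(3) = 21.66
(4) = -92.66
(5) = 9.44
(6) = -17.25
(7) = -6.01
(8) = -6.74
(9) = 1.47
(10) = -0.01
(11) = 8.96
(12) = -15.50
(13) = -6.79
(14) = -8.72
(15) = -11.25
(16) = -24.69
(17) = -6.82
(18) = -8.79
(19) = 4.30
(20) = -3.24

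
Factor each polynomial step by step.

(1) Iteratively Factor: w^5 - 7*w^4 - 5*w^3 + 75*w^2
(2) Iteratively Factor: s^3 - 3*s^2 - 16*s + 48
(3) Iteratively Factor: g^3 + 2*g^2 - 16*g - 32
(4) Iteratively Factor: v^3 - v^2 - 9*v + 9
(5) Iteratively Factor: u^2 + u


(1) = (w - 5)*(w^4 - 2*w^3 - 15*w^2) = w*(w - 5)*(w^3 - 2*w^2 - 15*w) = w*(w - 5)^2*(w^2 + 3*w) = w^2*(w - 5)^2*(w + 3)
(2) = (s - 4)*(s^2 + s - 12) = (s - 4)*(s + 4)*(s - 3)
(3) = (g + 2)*(g^2 - 16) = (g - 4)*(g + 2)*(g + 4)
(4) = (v + 3)*(v^2 - 4*v + 3) = (v - 1)*(v + 3)*(v - 3)
(5) = (u + 1)*(u)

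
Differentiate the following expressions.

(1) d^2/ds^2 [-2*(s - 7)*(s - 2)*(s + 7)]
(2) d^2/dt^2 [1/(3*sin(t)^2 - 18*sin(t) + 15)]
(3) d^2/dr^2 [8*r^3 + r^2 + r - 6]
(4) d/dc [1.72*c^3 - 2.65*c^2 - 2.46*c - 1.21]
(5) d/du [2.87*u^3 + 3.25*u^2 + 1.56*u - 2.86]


(1) = 8 - 12*s
(2) = 2*(2*sin(t)*cos(t)^2 - 7*cos(t)^2 - 24)/(3*(sin(t) - 5)^3*(sin(t) - 1)^2)
(3) = 48*r + 2
(4) = 5.16*c^2 - 5.3*c - 2.46
(5) = 8.61*u^2 + 6.5*u + 1.56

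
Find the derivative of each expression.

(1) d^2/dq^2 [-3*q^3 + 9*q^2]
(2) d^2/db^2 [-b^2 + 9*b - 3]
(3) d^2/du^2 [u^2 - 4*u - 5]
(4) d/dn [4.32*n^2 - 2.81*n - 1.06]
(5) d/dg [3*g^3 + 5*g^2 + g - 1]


(1) = 18 - 18*q
(2) = -2
(3) = 2
(4) = 8.64*n - 2.81
(5) = 9*g^2 + 10*g + 1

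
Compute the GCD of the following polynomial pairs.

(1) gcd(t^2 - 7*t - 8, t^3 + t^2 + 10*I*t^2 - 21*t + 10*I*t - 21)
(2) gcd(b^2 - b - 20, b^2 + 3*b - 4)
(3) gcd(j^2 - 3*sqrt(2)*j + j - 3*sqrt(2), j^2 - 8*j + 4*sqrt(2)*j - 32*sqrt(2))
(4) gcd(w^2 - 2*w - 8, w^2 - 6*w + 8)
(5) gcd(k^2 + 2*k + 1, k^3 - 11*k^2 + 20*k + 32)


(1) = gcd((t - 8)*(t + 1), (t + 1)*(t + 3*I)*(t + 7*I)) = t + 1
(2) = b + 4
(3) = 1
(4) = gcd((w - 4)*(w + 2), (w - 4)*(w - 2)) = w - 4
(5) = gcd((k + 1)^2, (k - 8)*(k - 4)*(k + 1)) = k + 1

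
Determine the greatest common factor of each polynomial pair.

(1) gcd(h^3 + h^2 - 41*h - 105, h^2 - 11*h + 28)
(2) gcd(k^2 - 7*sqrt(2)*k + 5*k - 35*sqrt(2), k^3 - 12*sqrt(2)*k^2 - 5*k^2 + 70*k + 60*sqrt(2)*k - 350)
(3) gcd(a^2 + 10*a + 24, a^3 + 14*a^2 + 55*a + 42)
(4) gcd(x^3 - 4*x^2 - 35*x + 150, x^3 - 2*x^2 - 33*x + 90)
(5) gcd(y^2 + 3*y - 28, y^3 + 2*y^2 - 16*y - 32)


(1) = gcd((h - 7)*(h + 3)*(h + 5), (h - 7)*(h - 4)) = h - 7
(2) = gcd((k + 5)*(k - 7*sqrt(2)), (k - 5)*(k - 7*sqrt(2))*(k - 5*sqrt(2))) = k - 7*sqrt(2)
(3) = gcd((a + 4)*(a + 6), (a + 1)*(a + 6)*(a + 7)) = a + 6
(4) = gcd((x - 5)^2*(x + 6), (x - 5)*(x - 3)*(x + 6)) = x^2 + x - 30
(5) = y - 4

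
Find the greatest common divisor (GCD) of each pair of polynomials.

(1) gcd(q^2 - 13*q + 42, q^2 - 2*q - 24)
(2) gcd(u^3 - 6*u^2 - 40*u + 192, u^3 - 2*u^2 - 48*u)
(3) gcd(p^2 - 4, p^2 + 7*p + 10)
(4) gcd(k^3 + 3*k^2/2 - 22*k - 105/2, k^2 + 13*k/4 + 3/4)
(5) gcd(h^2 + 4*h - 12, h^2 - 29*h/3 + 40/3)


(1) = q - 6
(2) = u^2 - 2*u - 48
(3) = gcd((p - 2)*(p + 2), (p + 2)*(p + 5)) = p + 2
(4) = gcd((k - 5)*(k + 3)*(k + 7/2), (k + 1/4)*(k + 3)) = k + 3
(5) = gcd((h - 2)*(h + 6), (h - 8)*(h - 5/3)) = 1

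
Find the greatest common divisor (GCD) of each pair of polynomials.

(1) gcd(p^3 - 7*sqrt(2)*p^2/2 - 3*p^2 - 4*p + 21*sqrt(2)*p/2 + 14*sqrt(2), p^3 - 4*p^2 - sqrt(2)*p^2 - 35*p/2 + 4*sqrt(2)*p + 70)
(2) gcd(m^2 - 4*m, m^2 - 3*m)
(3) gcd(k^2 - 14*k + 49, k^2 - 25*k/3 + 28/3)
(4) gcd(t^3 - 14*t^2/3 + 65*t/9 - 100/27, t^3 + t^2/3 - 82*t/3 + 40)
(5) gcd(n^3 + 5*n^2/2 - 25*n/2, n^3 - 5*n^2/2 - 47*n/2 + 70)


(1) = p^2 + p*(-7*sqrt(2)/2 - 4) + 14*sqrt(2)
(2) = m
(3) = k - 7
(4) = t - 5/3
(5) = n + 5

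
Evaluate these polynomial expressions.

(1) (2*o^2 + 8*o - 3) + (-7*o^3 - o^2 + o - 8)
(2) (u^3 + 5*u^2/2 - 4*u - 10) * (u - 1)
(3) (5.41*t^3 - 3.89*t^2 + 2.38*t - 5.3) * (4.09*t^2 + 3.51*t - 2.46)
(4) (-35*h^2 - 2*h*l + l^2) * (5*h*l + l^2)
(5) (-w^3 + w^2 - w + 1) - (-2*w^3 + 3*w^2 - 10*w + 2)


(1) = -7*o^3 + o^2 + 9*o - 11
(2) = u^4 + 3*u^3/2 - 13*u^2/2 - 6*u + 10
(3) = 22.1269*t^5 + 3.079*t^4 - 17.2283*t^3 - 3.7538*t^2 - 24.4578*t + 13.038
(4) = -175*h^3*l - 45*h^2*l^2 + 3*h*l^3 + l^4
(5) = w^3 - 2*w^2 + 9*w - 1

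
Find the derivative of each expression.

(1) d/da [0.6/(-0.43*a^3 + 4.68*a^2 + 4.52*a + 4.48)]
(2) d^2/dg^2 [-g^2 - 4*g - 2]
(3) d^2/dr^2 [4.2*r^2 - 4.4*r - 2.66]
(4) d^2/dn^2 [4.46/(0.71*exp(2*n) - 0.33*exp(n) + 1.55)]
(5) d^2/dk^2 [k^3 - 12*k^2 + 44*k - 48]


(1) = (0.774*a^2 - 5.616*a - 2.712)/(-0.43*a^3 + 4.68*a^2 + 4.52*a + 4.48)^2
(2) = -2
(3) = 8.40000000000000
(4) = ((1.4718 - 12.6664*exp(n))*(0.71*exp(2*n) - 0.33*exp(n) + 1.55) + 4.46*(1.42*exp(n) - 0.33)*(2.84*exp(n) - 0.66)*exp(n))*exp(n)/(0.71*exp(2*n) - 0.33*exp(n) + 1.55)^3
(5) = 6*k - 24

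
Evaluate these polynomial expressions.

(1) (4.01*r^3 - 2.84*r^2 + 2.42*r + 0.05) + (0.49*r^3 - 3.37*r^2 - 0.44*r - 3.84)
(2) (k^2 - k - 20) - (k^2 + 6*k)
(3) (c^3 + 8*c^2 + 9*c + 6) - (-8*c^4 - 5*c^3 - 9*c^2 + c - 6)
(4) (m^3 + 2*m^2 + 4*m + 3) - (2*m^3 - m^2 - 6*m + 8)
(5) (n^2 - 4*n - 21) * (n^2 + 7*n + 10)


(1) = 4.5*r^3 - 6.21*r^2 + 1.98*r - 3.79
(2) = -7*k - 20
(3) = 8*c^4 + 6*c^3 + 17*c^2 + 8*c + 12
(4) = -m^3 + 3*m^2 + 10*m - 5
(5) = n^4 + 3*n^3 - 39*n^2 - 187*n - 210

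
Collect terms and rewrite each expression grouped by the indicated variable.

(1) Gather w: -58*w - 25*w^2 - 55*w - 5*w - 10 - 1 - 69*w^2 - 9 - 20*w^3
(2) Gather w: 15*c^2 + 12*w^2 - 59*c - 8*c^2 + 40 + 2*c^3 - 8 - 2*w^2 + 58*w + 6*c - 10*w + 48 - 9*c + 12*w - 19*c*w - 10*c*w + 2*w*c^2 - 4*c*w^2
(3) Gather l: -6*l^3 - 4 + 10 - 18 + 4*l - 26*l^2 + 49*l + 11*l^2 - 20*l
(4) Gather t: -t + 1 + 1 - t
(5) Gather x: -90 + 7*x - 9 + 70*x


(1) = -20*w^3 - 94*w^2 - 118*w - 20
(2) = 2*c^3 + 7*c^2 - 62*c + w^2*(10 - 4*c) + w*(2*c^2 - 29*c + 60) + 80
(3) = -6*l^3 - 15*l^2 + 33*l - 12
(4) = 2 - 2*t
(5) = 77*x - 99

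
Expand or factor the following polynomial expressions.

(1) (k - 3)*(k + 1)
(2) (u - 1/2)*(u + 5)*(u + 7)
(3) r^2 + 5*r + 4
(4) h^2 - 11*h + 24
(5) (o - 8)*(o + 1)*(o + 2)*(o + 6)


(1) = k^2 - 2*k - 3
(2) = u^3 + 23*u^2/2 + 29*u - 35/2
(3) = (r + 1)*(r + 4)
(4) = (h - 8)*(h - 3)
(5) = o^4 + o^3 - 52*o^2 - 148*o - 96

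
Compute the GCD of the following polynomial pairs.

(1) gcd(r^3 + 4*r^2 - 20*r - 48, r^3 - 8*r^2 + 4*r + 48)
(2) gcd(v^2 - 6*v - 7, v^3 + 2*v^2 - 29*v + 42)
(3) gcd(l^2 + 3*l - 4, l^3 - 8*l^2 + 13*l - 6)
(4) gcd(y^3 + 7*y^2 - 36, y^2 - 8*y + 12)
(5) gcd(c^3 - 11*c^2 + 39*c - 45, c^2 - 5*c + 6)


(1) = gcd((r - 4)*(r + 2)*(r + 6), (r - 6)*(r - 4)*(r + 2)) = r^2 - 2*r - 8
(2) = 1
(3) = l - 1
(4) = y - 2
(5) = c - 3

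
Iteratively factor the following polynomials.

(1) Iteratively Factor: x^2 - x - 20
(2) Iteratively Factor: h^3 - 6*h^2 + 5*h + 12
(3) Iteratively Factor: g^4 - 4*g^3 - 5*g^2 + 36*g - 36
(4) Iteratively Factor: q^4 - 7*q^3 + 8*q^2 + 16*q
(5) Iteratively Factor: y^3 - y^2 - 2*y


(1) = (x + 4)*(x - 5)
(2) = (h - 3)*(h^2 - 3*h - 4) = (h - 3)*(h + 1)*(h - 4)
(3) = (g - 2)*(g^3 - 2*g^2 - 9*g + 18) = (g - 2)*(g + 3)*(g^2 - 5*g + 6) = (g - 2)^2*(g + 3)*(g - 3)
(4) = (q + 1)*(q^3 - 8*q^2 + 16*q) = (q - 4)*(q + 1)*(q^2 - 4*q) = q*(q - 4)*(q + 1)*(q - 4)
(5) = (y + 1)*(y^2 - 2*y) = (y - 2)*(y + 1)*(y)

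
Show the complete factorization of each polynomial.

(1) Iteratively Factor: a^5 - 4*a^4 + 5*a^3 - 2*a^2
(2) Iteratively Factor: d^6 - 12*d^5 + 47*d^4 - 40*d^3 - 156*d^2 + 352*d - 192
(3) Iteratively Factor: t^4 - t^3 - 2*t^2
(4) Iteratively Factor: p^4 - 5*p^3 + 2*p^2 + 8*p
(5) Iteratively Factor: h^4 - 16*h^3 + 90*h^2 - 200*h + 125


(1) = (a)*(a^4 - 4*a^3 + 5*a^2 - 2*a) = a^2*(a^3 - 4*a^2 + 5*a - 2) = a^2*(a - 1)*(a^2 - 3*a + 2) = a^2*(a - 2)*(a - 1)*(a - 1)
(2) = (d - 3)*(d^5 - 9*d^4 + 20*d^3 + 20*d^2 - 96*d + 64) = (d - 3)*(d - 1)*(d^4 - 8*d^3 + 12*d^2 + 32*d - 64) = (d - 4)*(d - 3)*(d - 1)*(d^3 - 4*d^2 - 4*d + 16) = (d - 4)^2*(d - 3)*(d - 1)*(d^2 - 4) = (d - 4)^2*(d - 3)*(d - 1)*(d + 2)*(d - 2)
(3) = (t)*(t^3 - t^2 - 2*t) = t*(t - 2)*(t^2 + t) = t^2*(t - 2)*(t + 1)
(4) = (p - 4)*(p^3 - p^2 - 2*p) = (p - 4)*(p + 1)*(p^2 - 2*p) = (p - 4)*(p - 2)*(p + 1)*(p)
(5) = (h - 5)*(h^3 - 11*h^2 + 35*h - 25) = (h - 5)*(h - 1)*(h^2 - 10*h + 25) = (h - 5)^2*(h - 1)*(h - 5)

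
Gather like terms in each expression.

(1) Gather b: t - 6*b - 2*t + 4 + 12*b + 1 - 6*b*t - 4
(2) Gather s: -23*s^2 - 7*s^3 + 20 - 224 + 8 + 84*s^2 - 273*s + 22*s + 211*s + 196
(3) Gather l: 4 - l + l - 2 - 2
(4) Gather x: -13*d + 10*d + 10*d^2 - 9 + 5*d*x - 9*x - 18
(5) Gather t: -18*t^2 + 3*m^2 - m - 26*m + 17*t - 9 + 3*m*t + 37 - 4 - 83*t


(1) = b*(6 - 6*t) - t + 1
(2) = -7*s^3 + 61*s^2 - 40*s
(3) = 0
(4) = 10*d^2 - 3*d + x*(5*d - 9) - 27
(5) = 3*m^2 - 27*m - 18*t^2 + t*(3*m - 66) + 24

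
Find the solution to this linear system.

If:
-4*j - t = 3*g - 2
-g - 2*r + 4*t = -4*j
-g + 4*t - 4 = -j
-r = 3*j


Then:
g = 32/39
j = -4/9
r = 4/3
t = 154/117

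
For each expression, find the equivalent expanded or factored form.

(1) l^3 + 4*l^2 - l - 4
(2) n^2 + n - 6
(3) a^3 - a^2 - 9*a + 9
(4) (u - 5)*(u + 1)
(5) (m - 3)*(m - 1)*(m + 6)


(1) = (l - 1)*(l + 1)*(l + 4)
(2) = (n - 2)*(n + 3)
(3) = (a - 3)*(a - 1)*(a + 3)
(4) = u^2 - 4*u - 5
(5) = m^3 + 2*m^2 - 21*m + 18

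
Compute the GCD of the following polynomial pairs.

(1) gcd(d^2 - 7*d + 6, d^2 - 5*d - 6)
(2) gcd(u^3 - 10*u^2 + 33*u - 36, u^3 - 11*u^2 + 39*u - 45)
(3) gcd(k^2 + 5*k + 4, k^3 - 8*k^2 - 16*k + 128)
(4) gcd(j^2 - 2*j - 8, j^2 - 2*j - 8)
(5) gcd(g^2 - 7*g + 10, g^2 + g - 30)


(1) = gcd((d - 6)*(d - 1), (d - 6)*(d + 1)) = d - 6
(2) = gcd((u - 4)*(u - 3)^2, (u - 5)*(u - 3)^2) = u^2 - 6*u + 9
(3) = gcd((k + 1)*(k + 4), (k - 8)*(k - 4)*(k + 4)) = k + 4
(4) = gcd((j - 4)*(j + 2), (j - 4)*(j + 2)) = j^2 - 2*j - 8
(5) = gcd((g - 5)*(g - 2), (g - 5)*(g + 6)) = g - 5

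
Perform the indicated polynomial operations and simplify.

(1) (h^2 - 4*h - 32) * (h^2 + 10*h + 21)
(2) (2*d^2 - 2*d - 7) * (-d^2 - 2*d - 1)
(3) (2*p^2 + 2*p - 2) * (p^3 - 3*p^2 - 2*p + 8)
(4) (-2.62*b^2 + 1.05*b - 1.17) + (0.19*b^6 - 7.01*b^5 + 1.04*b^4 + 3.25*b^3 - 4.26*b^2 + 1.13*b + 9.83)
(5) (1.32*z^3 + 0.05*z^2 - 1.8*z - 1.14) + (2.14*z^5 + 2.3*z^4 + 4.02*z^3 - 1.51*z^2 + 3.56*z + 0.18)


(1) = h^4 + 6*h^3 - 51*h^2 - 404*h - 672
(2) = -2*d^4 - 2*d^3 + 9*d^2 + 16*d + 7
(3) = 2*p^5 - 4*p^4 - 12*p^3 + 18*p^2 + 20*p - 16
(4) = 0.19*b^6 - 7.01*b^5 + 1.04*b^4 + 3.25*b^3 - 6.88*b^2 + 2.18*b + 8.66
(5) = 2.14*z^5 + 2.3*z^4 + 5.34*z^3 - 1.46*z^2 + 1.76*z - 0.96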